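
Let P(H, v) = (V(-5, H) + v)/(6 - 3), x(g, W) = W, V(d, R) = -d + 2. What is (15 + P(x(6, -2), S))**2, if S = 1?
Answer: 2809/9 ≈ 312.11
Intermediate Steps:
V(d, R) = 2 - d
P(H, v) = 7/3 + v/3 (P(H, v) = ((2 - 1*(-5)) + v)/(6 - 3) = ((2 + 5) + v)/3 = (7 + v)*(1/3) = 7/3 + v/3)
(15 + P(x(6, -2), S))**2 = (15 + (7/3 + (1/3)*1))**2 = (15 + (7/3 + 1/3))**2 = (15 + 8/3)**2 = (53/3)**2 = 2809/9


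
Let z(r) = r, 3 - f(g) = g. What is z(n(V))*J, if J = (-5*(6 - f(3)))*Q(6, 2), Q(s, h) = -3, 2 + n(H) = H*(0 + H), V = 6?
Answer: 3060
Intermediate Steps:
f(g) = 3 - g
n(H) = -2 + H**2 (n(H) = -2 + H*(0 + H) = -2 + H*H = -2 + H**2)
J = 90 (J = -5*(6 - (3 - 1*3))*(-3) = -5*(6 - (3 - 3))*(-3) = -5*(6 - 1*0)*(-3) = -5*(6 + 0)*(-3) = -5*6*(-3) = -30*(-3) = 90)
z(n(V))*J = (-2 + 6**2)*90 = (-2 + 36)*90 = 34*90 = 3060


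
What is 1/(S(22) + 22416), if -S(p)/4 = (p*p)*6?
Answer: 1/10800 ≈ 9.2593e-5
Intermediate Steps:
S(p) = -24*p² (S(p) = -4*p*p*6 = -4*p²*6 = -24*p²)
1/(S(22) + 22416) = 1/(-24*22² + 22416) = 1/(-24*484 + 22416) = 1/(-11616 + 22416) = 1/10800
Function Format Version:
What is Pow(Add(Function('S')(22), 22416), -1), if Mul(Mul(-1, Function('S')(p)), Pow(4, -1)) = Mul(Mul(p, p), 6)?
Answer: Rational(1, 10800) ≈ 9.2593e-5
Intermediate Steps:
Function('S')(p) = Mul(-24, Pow(p, 2)) (Function('S')(p) = Mul(-4, Mul(Mul(p, p), 6)) = Mul(-4, Mul(Pow(p, 2), 6)) = Mul(-4, Mul(6, Pow(p, 2))) = Mul(-24, Pow(p, 2)))
Pow(Add(Function('S')(22), 22416), -1) = Pow(Add(Mul(-24, Pow(22, 2)), 22416), -1) = Pow(Add(Mul(-24, 484), 22416), -1) = Pow(Add(-11616, 22416), -1) = Pow(10800, -1) = Rational(1, 10800)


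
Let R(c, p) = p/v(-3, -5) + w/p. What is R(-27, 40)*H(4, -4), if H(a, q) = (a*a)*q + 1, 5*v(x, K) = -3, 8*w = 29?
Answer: 1342173/320 ≈ 4194.3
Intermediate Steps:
w = 29/8 (w = (1/8)*29 = 29/8 ≈ 3.6250)
v(x, K) = -3/5 (v(x, K) = (1/5)*(-3) = -3/5)
R(c, p) = -5*p/3 + 29/(8*p) (R(c, p) = p/(-3/5) + 29/(8*p) = p*(-5/3) + 29/(8*p) = -5*p/3 + 29/(8*p))
H(a, q) = 1 + q*a**2 (H(a, q) = a**2*q + 1 = q*a**2 + 1 = 1 + q*a**2)
R(-27, 40)*H(4, -4) = ((1/24)*(87 - 40*40**2)/40)*(1 - 4*4**2) = ((1/24)*(1/40)*(87 - 40*1600))*(1 - 4*16) = ((1/24)*(1/40)*(87 - 64000))*(1 - 64) = ((1/24)*(1/40)*(-63913))*(-63) = -63913/960*(-63) = 1342173/320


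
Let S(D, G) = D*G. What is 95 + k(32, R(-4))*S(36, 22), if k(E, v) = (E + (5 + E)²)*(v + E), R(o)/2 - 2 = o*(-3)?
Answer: 66575615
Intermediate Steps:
R(o) = 4 - 6*o (R(o) = 4 + 2*(o*(-3)) = 4 + 2*(-3*o) = 4 - 6*o)
k(E, v) = (E + v)*(E + (5 + E)²) (k(E, v) = (E + (5 + E)²)*(E + v) = (E + v)*(E + (5 + E)²))
95 + k(32, R(-4))*S(36, 22) = 95 + (32² + 32*(4 - 6*(-4)) + 32*(5 + 32)² + (4 - 6*(-4))*(5 + 32)²)*(36*22) = 95 + (1024 + 32*(4 + 24) + 32*37² + (4 + 24)*37²)*792 = 95 + (1024 + 32*28 + 32*1369 + 28*1369)*792 = 95 + (1024 + 896 + 43808 + 38332)*792 = 95 + 84060*792 = 95 + 66575520 = 66575615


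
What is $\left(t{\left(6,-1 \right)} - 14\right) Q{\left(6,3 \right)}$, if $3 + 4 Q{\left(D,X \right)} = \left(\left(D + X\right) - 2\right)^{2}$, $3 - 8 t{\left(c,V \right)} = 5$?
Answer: $- \frac{1311}{8} \approx -163.88$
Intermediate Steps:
$t{\left(c,V \right)} = - \frac{1}{4}$ ($t{\left(c,V \right)} = \frac{3}{8} - \frac{5}{8} = - \frac{1}{4}$)
$Q{\left(D,X \right)} = - \frac{3}{4} + \frac{\left(-2 + D + X\right)^{2}}{4}$ ($Q{\left(D,X \right)} = - \frac{3}{4} + \frac{\left(\left(D + X\right) - 2\right)^{2}}{4} = - \frac{3}{4} + \frac{\left(-2 + D + X\right)^{2}}{4}$)
$\left(t{\left(6,-1 \right)} - 14\right) Q{\left(6,3 \right)} = \left(- \frac{1}{4} - 14\right) \left(- \frac{3}{4} + \frac{\left(-2 + 6 + 3\right)^{2}}{4}\right) = - \frac{57 \left(- \frac{3}{4} + \frac{7^{2}}{4}\right)}{4} = - \frac{57 \left(- \frac{3}{4} + \frac{1}{4} \cdot 49\right)}{4} = - \frac{57 \left(- \frac{3}{4} + \frac{49}{4}\right)}{4} = \left(- \frac{57}{4}\right) \frac{23}{2} = - \frac{1311}{8}$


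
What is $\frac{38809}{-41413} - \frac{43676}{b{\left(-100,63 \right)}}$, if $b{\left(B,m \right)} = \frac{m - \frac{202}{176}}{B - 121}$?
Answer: $\frac{35176440210837}{225410959} \approx 1.5605 \cdot 10^{5}$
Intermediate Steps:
$b{\left(B,m \right)} = \frac{- \frac{101}{88} + m}{-121 + B}$ ($b{\left(B,m \right)} = \frac{m - \frac{101}{88}}{-121 + B} = \frac{- \frac{101}{88} + m}{-121 + B}$)
$\frac{38809}{-41413} - \frac{43676}{b{\left(-100,63 \right)}} = \frac{38809}{-41413} - \frac{43676}{\frac{1}{-121 - 100} \left(- \frac{101}{88} + 63\right)} = 38809 \left(- \frac{1}{41413}\right) - \frac{43676}{\frac{1}{-221} \cdot \frac{5443}{88}} = - \frac{38809}{41413} - \frac{43676}{\left(- \frac{1}{221}\right) \frac{5443}{88}} = - \frac{38809}{41413} - \frac{43676}{- \frac{5443}{19448}} = - \frac{38809}{41413} - - \frac{849410848}{5443} = - \frac{38809}{41413} + \frac{849410848}{5443} = \frac{35176440210837}{225410959}$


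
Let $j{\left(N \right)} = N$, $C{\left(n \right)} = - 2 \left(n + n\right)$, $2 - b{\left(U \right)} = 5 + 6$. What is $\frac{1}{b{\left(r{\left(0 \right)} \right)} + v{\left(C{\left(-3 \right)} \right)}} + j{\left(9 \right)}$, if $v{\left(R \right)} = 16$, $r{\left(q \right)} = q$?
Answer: $\frac{64}{7} \approx 9.1429$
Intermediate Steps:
$b{\left(U \right)} = -9$ ($b{\left(U \right)} = 2 - \left(5 + 6\right) = 2 - 11 = -9$)
$C{\left(n \right)} = - 4 n$ ($C{\left(n \right)} = - 2 \cdot 2 n = - 4 n$)
$\frac{1}{b{\left(r{\left(0 \right)} \right)} + v{\left(C{\left(-3 \right)} \right)}} + j{\left(9 \right)} = \frac{1}{-9 + 16} + 9 = \frac{1}{7} + 9 = \frac{64}{7}$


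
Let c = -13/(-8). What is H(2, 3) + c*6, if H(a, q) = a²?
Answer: 55/4 ≈ 13.750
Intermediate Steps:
c = 13/8 (c = -13*(-⅛) = 13/8 ≈ 1.6250)
H(2, 3) + c*6 = 2² + (13/8)*6 = 4 + 39/4 = 55/4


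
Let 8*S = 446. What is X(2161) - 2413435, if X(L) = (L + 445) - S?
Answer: -9643539/4 ≈ -2.4109e+6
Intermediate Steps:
S = 223/4 (S = (⅛)*446 = 223/4 ≈ 55.750)
X(L) = 1557/4 + L (X(L) = (L + 445) - 1*223/4 = (445 + L) - 223/4 = 1557/4 + L)
X(2161) - 2413435 = (1557/4 + 2161) - 2413435 = 10201/4 - 2413435 = -9643539/4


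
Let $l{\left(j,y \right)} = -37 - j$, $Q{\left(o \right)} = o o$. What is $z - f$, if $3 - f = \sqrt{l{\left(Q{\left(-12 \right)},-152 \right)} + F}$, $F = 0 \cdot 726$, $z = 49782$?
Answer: $49779 + i \sqrt{181} \approx 49779.0 + 13.454 i$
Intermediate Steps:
$Q{\left(o \right)} = o^{2}$
$F = 0$
$f = 3 - i \sqrt{181}$ ($f = 3 - \sqrt{\left(-37 - \left(-12\right)^{2}\right) + 0} = 3 - \sqrt{\left(-37 - 144\right) + 0} = 3 - \sqrt{-181 + 0} = 3 - \sqrt{-181} = 3 - i \sqrt{181} \approx 3.0 - 13.454 i$)
$z - f = 49782 - \left(3 - i \sqrt{181}\right) = 49779 + i \sqrt{181}$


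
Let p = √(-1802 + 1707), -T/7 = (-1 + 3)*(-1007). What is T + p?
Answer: 14098 + I*√95 ≈ 14098.0 + 9.7468*I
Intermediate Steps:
T = 14098 (T = -7*(-1 + 3)*(-1007) = -14*(-1007) = -7*(-2014) = 14098)
p = I*√95 (p = √(-95) = I*√95 ≈ 9.7468*I)
T + p = 14098 + I*√95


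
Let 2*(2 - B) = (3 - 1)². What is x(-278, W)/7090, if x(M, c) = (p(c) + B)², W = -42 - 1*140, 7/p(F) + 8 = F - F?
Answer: 49/453760 ≈ 0.00010799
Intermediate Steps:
p(F) = -7/8 (p(F) = 7/(-8 + (F - F)) = 7/(-8 + 0) = 7/(-8) = 7*(-⅛) = -7/8)
W = -182 (W = -42 - 140 = -182)
B = 0 (B = 2 - (3 - 1)²/2 = 2 - ½*2² = 2 - ½*4 = 2 - 2 = 0)
x(M, c) = 49/64 (x(M, c) = (-7/8 + 0)² = (-7/8)² = 49/64)
x(-278, W)/7090 = (49/64)/7090 = (49/64)*(1/7090) = 49/453760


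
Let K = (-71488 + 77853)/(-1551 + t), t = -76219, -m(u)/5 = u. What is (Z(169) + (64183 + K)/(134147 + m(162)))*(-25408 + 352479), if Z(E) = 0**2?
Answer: 326515342021739/2073923698 ≈ 1.5744e+5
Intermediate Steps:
m(u) = -5*u
Z(E) = 0
K = -1273/15554 (K = (-71488 + 77853)/(-1551 - 76219) = 6365/(-77770) = 6365*(-1/77770) = -1273/15554 ≈ -0.081844)
(Z(169) + (64183 + K)/(134147 + m(162)))*(-25408 + 352479) = (0 + (64183 - 1273/15554)/(134147 - 5*162))*(-25408 + 352479) = (0 + 998301109/(15554*(134147 - 810)))*327071 = (0 + (998301109/15554)/133337)*327071 = (0 + (998301109/15554)*(1/133337))*327071 = (0 + 998301109/2073923698)*327071 = (998301109/2073923698)*327071 = 326515342021739/2073923698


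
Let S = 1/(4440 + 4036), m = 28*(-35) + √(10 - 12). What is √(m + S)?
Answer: √(-17601429001 + 17960644*I*√2)/4238 ≈ 0.022588 + 31.305*I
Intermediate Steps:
m = -980 + I*√2 (m = -980 + √(-2) = -980 + I*√2 ≈ -980.0 + 1.4142*I)
S = 1/8476 ≈ 0.00011798
√(m + S) = √((-980 + I*√2) + 1/8476) = √(-8306479/8476 + I*√2)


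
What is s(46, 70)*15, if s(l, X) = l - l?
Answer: 0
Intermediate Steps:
s(l, X) = 0
s(46, 70)*15 = 0*15 = 0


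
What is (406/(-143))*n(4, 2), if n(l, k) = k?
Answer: -812/143 ≈ -5.6783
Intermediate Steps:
(406/(-143))*n(4, 2) = (406/(-143))*2 = (406*(-1/143))*2 = -406/143*2 = -812/143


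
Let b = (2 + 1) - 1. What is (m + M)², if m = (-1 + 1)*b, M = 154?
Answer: 23716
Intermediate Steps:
b = 2 (b = 3 - 1 = 2)
m = 0 (m = (-1 + 1)*2 = 0*2 = 0)
(m + M)² = (0 + 154)² = 154² = 23716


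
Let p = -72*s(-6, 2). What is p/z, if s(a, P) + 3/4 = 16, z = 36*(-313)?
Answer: 61/626 ≈ 0.097444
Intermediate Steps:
z = -11268
s(a, P) = 61/4 (s(a, P) = -3/4 + 16 = 61/4)
p = -1098 (p = -72*61/4 = -1098)
p/z = -1098/(-11268) = -1098*(-1/11268) = 61/626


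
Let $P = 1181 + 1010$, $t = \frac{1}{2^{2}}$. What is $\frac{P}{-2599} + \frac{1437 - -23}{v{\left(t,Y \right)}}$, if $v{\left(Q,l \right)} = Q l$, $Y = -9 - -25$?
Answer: $\frac{946444}{2599} \approx 364.16$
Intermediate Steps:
$t = \frac{1}{4} \approx 0.25$
$Y = 16$ ($Y = -9 + 25 = 16$)
$P = 2191$
$\frac{P}{-2599} + \frac{1437 - -23}{v{\left(t,Y \right)}} = \frac{2191}{-2599} + \frac{1437 - -23}{\frac{1}{4} \cdot 16} = 2191 \left(- \frac{1}{2599}\right) + \frac{1437 + 23}{4} = - \frac{2191}{2599} + 1460 \cdot \frac{1}{4} = - \frac{2191}{2599} + 365 = \frac{946444}{2599}$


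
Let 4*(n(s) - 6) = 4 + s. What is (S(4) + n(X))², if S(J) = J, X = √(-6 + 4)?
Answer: (44 + I*√2)²/16 ≈ 120.88 + 7.7782*I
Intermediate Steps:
X = I*√2 (X = √(-2) = I*√2 ≈ 1.4142*I)
n(s) = 7 + s/4 (n(s) = 6 + (4 + s)/4 = 6 + (1 + s/4) = 7 + s/4)
(S(4) + n(X))² = (4 + (7 + (I*√2)/4))² = (4 + (7 + I*√2/4))² = (11 + I*√2/4)²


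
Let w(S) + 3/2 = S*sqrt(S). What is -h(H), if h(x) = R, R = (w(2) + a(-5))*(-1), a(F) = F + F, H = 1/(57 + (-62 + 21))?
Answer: -23/2 + 2*sqrt(2) ≈ -8.6716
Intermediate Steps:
w(S) = -3/2 + S**(3/2) (w(S) = -3/2 + S*sqrt(S) = -3/2 + S**(3/2))
H = 1/16 (H = 1/(57 - 41) = 1/16 ≈ 0.062500)
a(F) = 2*F
R = 23/2 - 2*sqrt(2) (R = ((-3/2 + 2**(3/2)) + 2*(-5))*(-1) = ((-3/2 + 2*sqrt(2)) - 10)*(-1) = (-23/2 + 2*sqrt(2))*(-1) = 23/2 - 2*sqrt(2) ≈ 8.6716)
h(x) = 23/2 - 2*sqrt(2)
-h(H) = -(23/2 - 2*sqrt(2)) = -23/2 + 2*sqrt(2)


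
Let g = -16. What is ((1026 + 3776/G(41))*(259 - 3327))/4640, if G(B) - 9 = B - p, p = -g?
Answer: -1482611/1972 ≈ -751.83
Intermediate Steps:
p = 16 (p = -1*(-16) = 16)
G(B) = -7 + B (G(B) = 9 + (B - 1*16) = 9 + (B - 16) = 9 + (-16 + B) = -7 + B)
((1026 + 3776/G(41))*(259 - 3327))/4640 = ((1026 + 3776/(-7 + 41))*(259 - 3327))/4640 = ((1026 + 3776/34)*(-3068))*(1/4640) = ((1026 + 3776*(1/34))*(-3068))*(1/4640) = ((1026 + 1888/17)*(-3068))*(1/4640) = ((19330/17)*(-3068))*(1/4640) = -59304440/17*1/4640 = -1482611/1972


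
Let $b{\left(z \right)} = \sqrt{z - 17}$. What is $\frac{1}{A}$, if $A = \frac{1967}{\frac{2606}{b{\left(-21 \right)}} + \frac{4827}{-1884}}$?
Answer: $- \frac{1609}{1235276} - \frac{1303 i \sqrt{38}}{37373} \approx -0.0013025 - 0.21492 i$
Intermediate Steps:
$b{\left(z \right)} = \sqrt{-17 + z}$
$A = \frac{1967}{- \frac{1609}{628} - \frac{1303 i \sqrt{38}}{19}}$ ($A = \frac{1967}{\frac{2606}{\sqrt{-17 - 21}} + \frac{4827}{-1884}} = \frac{1967}{\frac{2606}{\sqrt{-38}} + 4827 \left(- \frac{1}{1884}\right)} = \frac{1967}{\frac{2606}{i \sqrt{38}} - \frac{1609}{628}} = \frac{1967}{2606 \left(- \frac{i \sqrt{38}}{38}\right) - \frac{1609}{628}} = \frac{1967}{- \frac{1303 i \sqrt{38}}{19} - \frac{1609}{628}} = \frac{1967}{- \frac{1609}{628} - \frac{1303 i \sqrt{38}}{19}} \approx -0.028198 + 4.6527 i$)
$\frac{1}{A} = \frac{1}{- \frac{37763622596}{1339226598051} + \frac{1010806586384 i \sqrt{38}}{1339226598051}}$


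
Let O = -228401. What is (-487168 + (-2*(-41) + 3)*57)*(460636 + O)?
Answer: -112012281905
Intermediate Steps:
(-487168 + (-2*(-41) + 3)*57)*(460636 + O) = (-487168 + (-2*(-41) + 3)*57)*(460636 - 228401) = (-487168 + (82 + 3)*57)*232235 = (-487168 + 85*57)*232235 = (-487168 + 4845)*232235 = -482323*232235 = -112012281905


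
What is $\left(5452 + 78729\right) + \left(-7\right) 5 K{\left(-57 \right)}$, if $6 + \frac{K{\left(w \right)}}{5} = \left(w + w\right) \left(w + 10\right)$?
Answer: $-852419$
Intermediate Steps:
$K{\left(w \right)} = -30 + 10 w \left(10 + w\right)$ ($K{\left(w \right)} = -30 + 5 \left(w + w\right) \left(w + 10\right) = -30 + 5 \cdot 2 w \left(10 + w\right) = -30 + 10 w \left(10 + w\right)$)
$\left(5452 + 78729\right) + \left(-7\right) 5 K{\left(-57 \right)} = \left(5452 + 78729\right) + \left(-7\right) 5 \left(-30 + 10 \left(-57\right)^{2} + 100 \left(-57\right)\right) = 84181 - 35 \left(-30 + 10 \cdot 3249 - 5700\right) = 84181 - 35 \left(-30 + 32490 - 5700\right) = 84181 - 936600 = -852419$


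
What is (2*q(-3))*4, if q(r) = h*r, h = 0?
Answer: 0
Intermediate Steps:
q(r) = 0 (q(r) = 0*r = 0)
(2*q(-3))*4 = (2*0)*4 = 0*4 = 0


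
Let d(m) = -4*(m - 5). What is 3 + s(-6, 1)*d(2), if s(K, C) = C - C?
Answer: 3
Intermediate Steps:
s(K, C) = 0
d(m) = 20 - 4*m (d(m) = -4*(-5 + m) = 20 - 4*m)
3 + s(-6, 1)*d(2) = 3 + 0*(20 - 4*2) = 3 + 0*(20 - 8) = 3 + 0*12 = 3 + 0 = 3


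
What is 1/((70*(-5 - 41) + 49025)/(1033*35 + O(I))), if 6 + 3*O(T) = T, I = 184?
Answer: 108643/137415 ≈ 0.79062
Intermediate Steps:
O(T) = -2 + T/3
1/((70*(-5 - 41) + 49025)/(1033*35 + O(I))) = 1/((70*(-5 - 41) + 49025)/(1033*35 + (-2 + (1/3)*184))) = 1/((70*(-46) + 49025)/(36155 + (-2 + 184/3))) = 1/((-3220 + 49025)/(36155 + 178/3)) = 1/(45805/(108643/3)) = 1/(45805*(3/108643)) = 1/(137415/108643) = 108643/137415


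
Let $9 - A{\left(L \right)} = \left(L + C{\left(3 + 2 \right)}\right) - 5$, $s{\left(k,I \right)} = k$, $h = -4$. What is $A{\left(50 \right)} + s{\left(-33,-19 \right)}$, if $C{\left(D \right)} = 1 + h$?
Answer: $-66$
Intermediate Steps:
$C{\left(D \right)} = -3$ ($C{\left(D \right)} = 1 - 4 = -3$)
$A{\left(L \right)} = 17 - L$ ($A{\left(L \right)} = 9 - \left(\left(L - 3\right) - 5\right) = 9 - \left(\left(-3 + L\right) - 5\right) = 9 - \left(-8 + L\right) = 17 - L$)
$A{\left(50 \right)} + s{\left(-33,-19 \right)} = \left(17 - 50\right) - 33 = -33 - 33 = -66$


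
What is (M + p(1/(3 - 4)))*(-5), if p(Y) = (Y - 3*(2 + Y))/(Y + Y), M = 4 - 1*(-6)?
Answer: -60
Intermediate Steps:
M = 10 (M = 4 + 6 = 10)
p(Y) = (-6 - 2*Y)/(2*Y) (p(Y) = (Y + (-6 - 3*Y))/((2*Y)) = (-6 - 2*Y)*(1/(2*Y)) = (-6 - 2*Y)/(2*Y))
(M + p(1/(3 - 4)))*(-5) = (10 + (-3 - 1/(3 - 4))/(1/(3 - 4)))*(-5) = (10 + (-3 - 1/(-1))/(1/(-1)))*(-5) = (10 + (-3 - 1*(-1))/(-1))*(-5) = (10 - (-3 + 1))*(-5) = (10 - 1*(-2))*(-5) = (10 + 2)*(-5) = 12*(-5) = -60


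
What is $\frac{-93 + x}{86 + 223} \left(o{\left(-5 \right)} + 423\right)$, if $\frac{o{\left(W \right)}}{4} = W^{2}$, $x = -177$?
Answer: $- \frac{47070}{103} \approx -456.99$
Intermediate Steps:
$o{\left(W \right)} = 4 W^{2}$
$\frac{-93 + x}{86 + 223} \left(o{\left(-5 \right)} + 423\right) = \frac{-93 - 177}{86 + 223} \left(4 \left(-5\right)^{2} + 423\right) = - \frac{270}{309} \left(4 \cdot 25 + 423\right) = \left(-270\right) \frac{1}{309} \left(100 + 423\right) = \left(- \frac{90}{103}\right) 523 = - \frac{47070}{103}$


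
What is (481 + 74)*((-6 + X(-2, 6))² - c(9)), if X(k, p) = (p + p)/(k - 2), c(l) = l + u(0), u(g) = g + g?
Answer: 39960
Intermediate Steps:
u(g) = 2*g
c(l) = l (c(l) = l + 2*0 = l + 0 = l)
X(k, p) = 2*p/(-2 + k) (X(k, p) = (2*p)/(-2 + k) = 2*p/(-2 + k))
(481 + 74)*((-6 + X(-2, 6))² - c(9)) = (481 + 74)*((-6 + 2*6/(-2 - 2))² - 1*9) = 555*((-6 + 2*6/(-4))² - 9) = 555*((-6 + 2*6*(-¼))² - 9) = 555*((-6 - 3)² - 9) = 555*((-9)² - 9) = 555*(81 - 9) = 555*72 = 39960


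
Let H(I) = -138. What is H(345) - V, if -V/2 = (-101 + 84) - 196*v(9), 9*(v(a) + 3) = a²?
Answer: -2524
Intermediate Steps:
v(a) = -3 + a²/9
V = 2386 (V = -2*((-101 + 84) - 196*(-3 + (⅑)*9²)) = -2*(-17 - 196*(-3 + (⅑)*81)) = -2*(-17 - 196*(-3 + 9)) = -2*(-17 - 196*6) = -2*(-17 - 1176) = -2*(-1193) = 2386)
H(345) - V = -138 - 1*2386 = -138 - 2386 = -2524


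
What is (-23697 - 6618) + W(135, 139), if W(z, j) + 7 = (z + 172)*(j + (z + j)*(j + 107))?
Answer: 20705379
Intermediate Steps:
W(z, j) = -7 + (172 + z)*(j + (107 + j)*(j + z)) (W(z, j) = -7 + (z + 172)*(j + (z + j)*(j + 107)) = -7 + (172 + z)*(j + (j + z)*(107 + j)) = -7 + (172 + z)*(j + (107 + j)*(j + z)))
(-23697 - 6618) + W(135, 139) = (-23697 - 6618) + (-7 + 107*135**2 + 172*139**2 + 18404*135 + 18576*139 + 139*135**2 + 135*139**2 + 280*139*135) = -30315 + (-7 + 107*18225 + 172*19321 + 2484540 + 2582064 + 139*18225 + 135*19321 + 5254200) = -30315 + (-7 + 1950075 + 3323212 + 2484540 + 2582064 + 2533275 + 2608335 + 5254200) = -30315 + 20735694 = 20705379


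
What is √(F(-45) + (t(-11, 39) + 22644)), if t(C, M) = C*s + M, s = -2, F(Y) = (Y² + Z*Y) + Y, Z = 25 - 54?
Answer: √25990 ≈ 161.21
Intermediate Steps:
Z = -29
F(Y) = Y² - 28*Y (F(Y) = (Y² - 29*Y) + Y = Y² - 28*Y)
t(C, M) = M - 2*C (t(C, M) = C*(-2) + M = -2*C + M = M - 2*C)
√(F(-45) + (t(-11, 39) + 22644)) = √(-45*(-28 - 45) + ((39 - 2*(-11)) + 22644)) = √(-45*(-73) + ((39 + 22) + 22644)) = √(3285 + (61 + 22644)) = √(3285 + 22705) = √25990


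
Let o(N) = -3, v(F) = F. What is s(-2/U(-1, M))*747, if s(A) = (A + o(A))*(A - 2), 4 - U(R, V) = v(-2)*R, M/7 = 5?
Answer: 8964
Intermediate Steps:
M = 35 (M = 7*5 = 35)
U(R, V) = 4 + 2*R (U(R, V) = 4 - (-2)*R = 4 + 2*R)
s(A) = (-3 + A)*(-2 + A) (s(A) = (A - 3)*(A - 2) = (-3 + A)*(-2 + A))
s(-2/U(-1, M))*747 = (6 + (-2/(4 + 2*(-1)))² - (-10)/(4 + 2*(-1)))*747 = (6 + (-2/(4 - 2))² - (-10)/(4 - 2))*747 = (6 + (-2/2)² - (-10)/2)*747 = (6 + (-2*½)² - (-10)/2)*747 = (6 + (-1)² - 5*(-1))*747 = (6 + 1 + 5)*747 = 12*747 = 8964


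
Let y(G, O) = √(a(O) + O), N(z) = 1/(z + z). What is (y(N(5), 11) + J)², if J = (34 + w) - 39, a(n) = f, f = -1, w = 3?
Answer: (-2 + √10)² ≈ 1.3509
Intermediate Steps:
a(n) = -1
N(z) = 1/(2*z)
y(G, O) = √(-1 + O)
J = -2 (J = (34 + 3) - 39 = 37 - 39 = -2)
(y(N(5), 11) + J)² = (√(-1 + 11) - 2)² = (√10 - 2)² = (-2 + √10)²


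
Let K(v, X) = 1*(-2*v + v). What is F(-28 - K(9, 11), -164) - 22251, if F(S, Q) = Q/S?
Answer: -422605/19 ≈ -22242.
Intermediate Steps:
K(v, X) = -v (K(v, X) = 1*(-v) = -v)
F(-28 - K(9, 11), -164) - 22251 = -164/(-28 - (-1)*9) - 22251 = -164/(-28 - 1*(-9)) - 22251 = -164/(-28 + 9) - 22251 = -164/(-19) - 22251 = -164*(-1/19) - 22251 = 164/19 - 22251 = -422605/19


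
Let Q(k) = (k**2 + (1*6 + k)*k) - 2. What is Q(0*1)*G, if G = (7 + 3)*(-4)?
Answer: 80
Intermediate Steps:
G = -40 (G = 10*(-4) = -40)
Q(k) = -2 + k**2 + k*(6 + k) (Q(k) = (k**2 + (6 + k)*k) - 2 = (k**2 + k*(6 + k)) - 2 = -2 + k**2 + k*(6 + k))
Q(0*1)*G = (-2 + 2*(0*1)**2 + 6*(0*1))*(-40) = (-2 + 2*0**2 + 6*0)*(-40) = (-2 + 2*0 + 0)*(-40) = (-2 + 0 + 0)*(-40) = -2*(-40) = 80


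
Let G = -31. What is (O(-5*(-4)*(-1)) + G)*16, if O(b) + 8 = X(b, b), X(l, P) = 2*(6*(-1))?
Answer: -816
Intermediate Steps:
X(l, P) = -12 (X(l, P) = 2*(-6) = -12)
O(b) = -20 (O(b) = -8 - 12 = -20)
(O(-5*(-4)*(-1)) + G)*16 = (-20 - 31)*16 = -51*16 = -816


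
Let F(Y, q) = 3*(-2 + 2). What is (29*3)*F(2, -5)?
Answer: 0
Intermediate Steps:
F(Y, q) = 0 (F(Y, q) = 3*0 = 0)
(29*3)*F(2, -5) = (29*3)*0 = 87*0 = 0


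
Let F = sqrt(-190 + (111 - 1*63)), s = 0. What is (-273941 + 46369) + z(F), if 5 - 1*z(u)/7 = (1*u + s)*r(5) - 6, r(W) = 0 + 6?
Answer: -227495 - 42*I*sqrt(142) ≈ -2.275e+5 - 500.49*I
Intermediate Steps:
F = I*sqrt(142) (F = sqrt(-190 + (111 - 63)) = sqrt(-190 + 48) = sqrt(-142) = I*sqrt(142) ≈ 11.916*I)
r(W) = 6
z(u) = 77 - 42*u (z(u) = 35 - 7*((1*u + 0)*6 - 6) = 35 - 7*((u + 0)*6 - 6) = 35 - 7*(u*6 - 6) = 35 - 7*(6*u - 6) = 35 - 7*(-6 + 6*u) = 35 + (42 - 42*u) = 77 - 42*u)
(-273941 + 46369) + z(F) = (-273941 + 46369) + (77 - 42*I*sqrt(142)) = -227572 + (77 - 42*I*sqrt(142)) = -227495 - 42*I*sqrt(142)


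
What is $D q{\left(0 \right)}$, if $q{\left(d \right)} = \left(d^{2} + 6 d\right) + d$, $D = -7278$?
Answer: $0$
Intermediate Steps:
$q{\left(d \right)} = d^{2} + 7 d$
$D q{\left(0 \right)} = - 7278 \cdot 0 \left(7 + 0\right) = - 7278 \cdot 0 \cdot 7 = \left(-7278\right) 0 = 0$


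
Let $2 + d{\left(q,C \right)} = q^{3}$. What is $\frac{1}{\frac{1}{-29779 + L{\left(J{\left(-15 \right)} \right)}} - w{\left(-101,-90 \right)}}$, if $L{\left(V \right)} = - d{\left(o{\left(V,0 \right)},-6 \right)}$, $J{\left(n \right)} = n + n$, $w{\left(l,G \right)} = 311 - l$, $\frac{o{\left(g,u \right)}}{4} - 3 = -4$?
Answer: $- \frac{29713}{12241757} \approx -0.0024272$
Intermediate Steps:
$o{\left(g,u \right)} = -4$ ($o{\left(g,u \right)} = 12 + 4 \left(-4\right) = 12 - 16 = -4$)
$d{\left(q,C \right)} = -2 + q^{3}$
$J{\left(n \right)} = 2 n$
$L{\left(V \right)} = 66$ ($L{\left(V \right)} = - (-2 + \left(-4\right)^{3}) = - (-2 - 64) = \left(-1\right) \left(-66\right) = 66$)
$\frac{1}{\frac{1}{-29779 + L{\left(J{\left(-15 \right)} \right)}} - w{\left(-101,-90 \right)}} = \frac{1}{\frac{1}{-29779 + 66} - \left(311 - -101\right)} = \frac{1}{\frac{1}{-29713} - \left(311 + 101\right)} = \frac{1}{- \frac{1}{29713} - 412} = \frac{1}{- \frac{12241757}{29713}} = - \frac{29713}{12241757}$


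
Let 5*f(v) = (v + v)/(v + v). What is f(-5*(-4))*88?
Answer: 88/5 ≈ 17.600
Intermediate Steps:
f(v) = ⅕ (f(v) = ((v + v)/(v + v))/5 = ((2*v)/((2*v)))/5 = ((2*v)*(1/(2*v)))/5 = (⅕)*1 = ⅕)
f(-5*(-4))*88 = (⅕)*88 = 88/5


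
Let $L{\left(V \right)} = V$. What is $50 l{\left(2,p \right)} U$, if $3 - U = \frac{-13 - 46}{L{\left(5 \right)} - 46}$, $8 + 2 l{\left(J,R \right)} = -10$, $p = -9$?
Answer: $- \frac{28800}{41} \approx -702.44$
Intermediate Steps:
$l{\left(J,R \right)} = -9$ ($l{\left(J,R \right)} = -4 + \frac{1}{2} \left(-10\right) = -4 - 5 = -9$)
$U = \frac{64}{41}$ ($U = 3 - \frac{-13 - 46}{5 - 46} = 3 - - \frac{59}{-41} = 3 - \left(-59\right) \left(- \frac{1}{41}\right) = 3 - \frac{59}{41} = \frac{64}{41} \approx 1.561$)
$50 l{\left(2,p \right)} U = 50 \left(-9\right) \frac{64}{41} = \left(-450\right) \frac{64}{41} = - \frac{28800}{41}$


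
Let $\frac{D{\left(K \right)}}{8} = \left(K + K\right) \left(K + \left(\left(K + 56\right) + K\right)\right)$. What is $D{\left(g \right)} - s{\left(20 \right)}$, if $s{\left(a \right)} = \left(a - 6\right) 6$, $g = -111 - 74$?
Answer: $1476956$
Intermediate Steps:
$g = -185$ ($g = -111 - 74 = -185$)
$D{\left(K \right)} = 16 K \left(56 + 3 K\right)$ ($D{\left(K \right)} = 8 \left(K + K\right) \left(K + \left(\left(K + 56\right) + K\right)\right) = 8 \cdot 2 K \left(K + \left(\left(56 + K\right) + K\right)\right) = 8 \cdot 2 K \left(K + \left(56 + 2 K\right)\right) = 8 \cdot 2 K \left(56 + 3 K\right) = 16 K \left(56 + 3 K\right)$)
$s{\left(a \right)} = -36 + 6 a$ ($s{\left(a \right)} = \left(-6 + a\right) 6 = -36 + 6 a$)
$D{\left(g \right)} - s{\left(20 \right)} = 16 \left(-185\right) \left(56 + 3 \left(-185\right)\right) - \left(-36 + 6 \cdot 20\right) = 16 \left(-185\right) \left(56 - 555\right) - \left(-36 + 120\right) = 16 \left(-185\right) \left(-499\right) - 84 = 1477040 - 84 = 1476956$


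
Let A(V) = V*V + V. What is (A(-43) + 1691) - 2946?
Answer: 551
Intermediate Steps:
A(V) = V + V**2 (A(V) = V**2 + V = V + V**2)
(A(-43) + 1691) - 2946 = (-43*(1 - 43) + 1691) - 2946 = (-43*(-42) + 1691) - 2946 = (1806 + 1691) - 2946 = 3497 - 2946 = 551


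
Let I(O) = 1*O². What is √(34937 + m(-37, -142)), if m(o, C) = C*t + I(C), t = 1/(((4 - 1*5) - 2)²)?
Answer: √495767/3 ≈ 234.70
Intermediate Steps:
I(O) = O²
t = ⅑ (t = 1/(((4 - 5) - 2)²) = 1/((-1 - 2)²) = 1/((-3)²) = 1/9 = ⅑ ≈ 0.11111)
m(o, C) = C² + C/9 (m(o, C) = C*(⅑) + C² = C/9 + C² = C² + C/9)
√(34937 + m(-37, -142)) = √(34937 - 142*(⅑ - 142)) = √(34937 - 142*(-1277/9)) = √(34937 + 181334/9) = √(495767/9) = √495767/3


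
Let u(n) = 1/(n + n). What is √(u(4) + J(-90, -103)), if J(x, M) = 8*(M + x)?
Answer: I*√24702/4 ≈ 39.292*I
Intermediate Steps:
J(x, M) = 8*M + 8*x
u(n) = 1/(2*n)
√(u(4) + J(-90, -103)) = √((½)/4 + (8*(-103) + 8*(-90))) = √((½)*(¼) + (-824 - 720)) = √(⅛ - 1544) = √(-12351/8) = I*√24702/4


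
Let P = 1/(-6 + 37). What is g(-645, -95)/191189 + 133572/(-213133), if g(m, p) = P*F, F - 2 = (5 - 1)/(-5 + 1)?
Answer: -791662197215/1263209239247 ≈ -0.62671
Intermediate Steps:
F = 1 (F = 2 + (5 - 1)/(-5 + 1) = 2 + 4/(-4) = 2 + 4*(-¼) = 2 - 1 = 1)
P = 1/31 ≈ 0.032258
g(m, p) = 1/31 (g(m, p) = (1/31)*1 = 1/31)
g(-645, -95)/191189 + 133572/(-213133) = (1/31)/191189 + 133572/(-213133) = (1/31)*(1/191189) + 133572*(-1/213133) = 1/5926859 - 133572/213133 = -791662197215/1263209239247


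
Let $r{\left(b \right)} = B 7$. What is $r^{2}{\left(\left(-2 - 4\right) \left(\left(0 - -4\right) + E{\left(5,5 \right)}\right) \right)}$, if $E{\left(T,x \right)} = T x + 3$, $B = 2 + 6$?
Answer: $3136$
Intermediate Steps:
$B = 8$
$E{\left(T,x \right)} = 3 + T x$
$r{\left(b \right)} = 56$ ($r{\left(b \right)} = 8 \cdot 7 = 56$)
$r^{2}{\left(\left(-2 - 4\right) \left(\left(0 - -4\right) + E{\left(5,5 \right)}\right) \right)} = 56^{2} = 3136$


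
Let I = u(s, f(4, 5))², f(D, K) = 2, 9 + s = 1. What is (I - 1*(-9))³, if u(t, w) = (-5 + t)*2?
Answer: 321419125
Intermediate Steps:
s = -8 (s = -9 + 1 = -8)
u(t, w) = -10 + 2*t
I = 676 (I = (-10 + 2*(-8))² = (-10 - 16)² = (-26)² = 676)
(I - 1*(-9))³ = (676 - 1*(-9))³ = (676 + 9)³ = 685³ = 321419125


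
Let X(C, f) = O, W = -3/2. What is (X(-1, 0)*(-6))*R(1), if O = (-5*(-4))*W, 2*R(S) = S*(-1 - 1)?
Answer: -180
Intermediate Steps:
R(S) = -S (R(S) = (S*(-1 - 1))/2 = (S*(-2))/2 = (-2*S)/2 = -S)
W = -3/2 (W = -3*1/2 = -3/2 ≈ -1.5000)
O = -30 (O = -5*(-4)*(-3/2) = 20*(-3/2) = -30)
X(C, f) = -30
(X(-1, 0)*(-6))*R(1) = (-30*(-6))*(-1*1) = 180*(-1) = -180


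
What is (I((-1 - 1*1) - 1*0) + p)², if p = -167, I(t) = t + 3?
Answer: 27556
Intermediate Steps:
I(t) = 3 + t
(I((-1 - 1*1) - 1*0) + p)² = ((3 + ((-1 - 1*1) - 1*0)) - 167)² = ((3 + ((-1 - 1) + 0)) - 167)² = ((3 + (-2 + 0)) - 167)² = ((3 - 2) - 167)² = (1 - 167)² = (-166)² = 27556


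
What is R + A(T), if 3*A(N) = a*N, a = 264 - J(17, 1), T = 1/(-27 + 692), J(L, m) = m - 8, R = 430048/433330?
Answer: 97537819/86449335 ≈ 1.1283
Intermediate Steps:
R = 215024/216665 (R = 430048*(1/433330) = 215024/216665 ≈ 0.99243)
J(L, m) = -8 + m
T = 1/665 ≈ 0.0015038
a = 271 (a = 264 - (-8 + 1) = 264 - 1*(-7) = 264 + 7 = 271)
A(N) = 271*N/3 (A(N) = (271*N)/3 = 271*N/3)
R + A(T) = 215024/216665 + (271/3)*(1/665) = 215024/216665 + 271/1995 = 97537819/86449335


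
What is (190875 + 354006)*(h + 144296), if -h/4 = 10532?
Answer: 55669402008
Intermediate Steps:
h = -42128 (h = -4*10532 = -42128)
(190875 + 354006)*(h + 144296) = (190875 + 354006)*(-42128 + 144296) = 544881*102168 = 55669402008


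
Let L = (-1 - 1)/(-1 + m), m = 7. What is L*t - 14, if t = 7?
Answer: -49/3 ≈ -16.333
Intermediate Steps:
L = -1/3 (L = (-1 - 1)/(-1 + 7) = -2/6 = -2*1/6 = -1/3 ≈ -0.33333)
L*t - 14 = -1/3*7 - 14 = -7/3 - 14 = -49/3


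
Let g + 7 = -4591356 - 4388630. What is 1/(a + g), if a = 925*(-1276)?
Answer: -1/10160293 ≈ -9.8422e-8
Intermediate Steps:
a = -1180300
g = -8979993 (g = -7 + (-4591356 - 4388630) = -7 - 8979986 = -8979993)
1/(a + g) = 1/(-1180300 - 8979993) = 1/(-10160293) = -1/10160293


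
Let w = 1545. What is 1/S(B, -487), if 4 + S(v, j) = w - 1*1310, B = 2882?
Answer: 1/231 ≈ 0.0043290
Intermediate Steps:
S(v, j) = 231 (S(v, j) = -4 + (1545 - 1*1310) = -4 + (1545 - 1310) = -4 + 235 = 231)
1/S(B, -487) = 1/231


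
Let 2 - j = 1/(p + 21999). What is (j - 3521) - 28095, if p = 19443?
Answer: -1310147389/41442 ≈ -31614.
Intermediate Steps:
j = 82883/41442 (j = 2 - 1/(19443 + 21999) = 2 - 1/41442 = 82883/41442 ≈ 2.0000)
(j - 3521) - 28095 = (82883/41442 - 3521) - 28095 = -145834399/41442 - 28095 = -1310147389/41442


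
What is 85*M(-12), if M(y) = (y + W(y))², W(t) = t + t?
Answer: 110160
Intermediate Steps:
W(t) = 2*t
M(y) = 9*y² (M(y) = (y + 2*y)² = (3*y)² = 9*y²)
85*M(-12) = 85*(9*(-12)²) = 85*(9*144) = 85*1296 = 110160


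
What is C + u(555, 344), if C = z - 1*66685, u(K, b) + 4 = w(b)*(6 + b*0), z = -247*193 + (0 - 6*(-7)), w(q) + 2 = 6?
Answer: -114294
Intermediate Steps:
w(q) = 4 (w(q) = -2 + 6 = 4)
z = -47629 (z = -47671 + (0 + 42) = -47671 + 42 = -47629)
u(K, b) = 20 (u(K, b) = -4 + 4*(6 + b*0) = -4 + 4*(6 + 0) = -4 + 4*6 = -4 + 24 = 20)
C = -114314 (C = -47629 - 1*66685 = -47629 - 66685 = -114314)
C + u(555, 344) = -114314 + 20 = -114294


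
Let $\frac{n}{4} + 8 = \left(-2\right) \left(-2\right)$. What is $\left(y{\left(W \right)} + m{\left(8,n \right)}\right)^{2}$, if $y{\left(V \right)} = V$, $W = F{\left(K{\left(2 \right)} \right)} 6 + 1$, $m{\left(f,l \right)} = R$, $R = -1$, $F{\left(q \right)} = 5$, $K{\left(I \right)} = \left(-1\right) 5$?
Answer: $900$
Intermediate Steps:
$K{\left(I \right)} = -5$
$n = -16$ ($n = -32 + 4 \left(\left(-2\right) \left(-2\right)\right) = -32 + 4 \cdot 4 = -32 + 16 = -16$)
$m{\left(f,l \right)} = -1$
$W = 31$ ($W = 5 \cdot 6 + 1 = 30 + 1 = 31$)
$\left(y{\left(W \right)} + m{\left(8,n \right)}\right)^{2} = \left(31 - 1\right)^{2} = 30^{2} = 900$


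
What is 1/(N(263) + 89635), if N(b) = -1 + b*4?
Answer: 1/90686 ≈ 1.1027e-5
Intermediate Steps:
N(b) = -1 + 4*b
1/(N(263) + 89635) = 1/((-1 + 4*263) + 89635) = 1/((-1 + 1052) + 89635) = 1/(1051 + 89635) = 1/90686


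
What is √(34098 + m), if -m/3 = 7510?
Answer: 4*√723 ≈ 107.55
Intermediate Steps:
m = -22530 (m = -3*7510 = -22530)
√(34098 + m) = √(34098 - 22530) = √11568 = 4*√723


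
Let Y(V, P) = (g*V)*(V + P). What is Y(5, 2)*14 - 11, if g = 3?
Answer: 1459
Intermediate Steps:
Y(V, P) = 3*V*(P + V) (Y(V, P) = (3*V)*(V + P) = (3*V)*(P + V) = 3*V*(P + V))
Y(5, 2)*14 - 11 = (3*5*(2 + 5))*14 - 11 = (3*5*7)*14 - 11 = 105*14 - 11 = 1470 - 11 = 1459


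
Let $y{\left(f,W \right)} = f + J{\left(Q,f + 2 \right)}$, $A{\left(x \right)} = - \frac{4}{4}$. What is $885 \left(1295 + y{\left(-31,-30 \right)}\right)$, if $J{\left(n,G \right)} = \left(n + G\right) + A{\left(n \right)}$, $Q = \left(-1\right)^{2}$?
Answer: $1092975$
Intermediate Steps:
$Q = 1$
$A{\left(x \right)} = -1$ ($A{\left(x \right)} = \left(-4\right) \frac{1}{4} = -1$)
$J{\left(n,G \right)} = -1 + G + n$ ($J{\left(n,G \right)} = \left(n + G\right) - 1 = \left(G + n\right) - 1 = -1 + G + n$)
$y{\left(f,W \right)} = 2 + 2 f$ ($y{\left(f,W \right)} = f + \left(-1 + \left(f + 2\right) + 1\right) = f + \left(-1 + \left(2 + f\right) + 1\right) = f + \left(2 + f\right) = 2 + 2 f$)
$885 \left(1295 + y{\left(-31,-30 \right)}\right) = 885 \left(1295 + \left(2 + 2 \left(-31\right)\right)\right) = 885 \left(1295 + \left(2 - 62\right)\right) = 885 \left(1295 - 60\right) = 885 \cdot 1235 = 1092975$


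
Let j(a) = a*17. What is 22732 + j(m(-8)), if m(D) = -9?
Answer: 22579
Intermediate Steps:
j(a) = 17*a
22732 + j(m(-8)) = 22732 + 17*(-9) = 22732 - 153 = 22579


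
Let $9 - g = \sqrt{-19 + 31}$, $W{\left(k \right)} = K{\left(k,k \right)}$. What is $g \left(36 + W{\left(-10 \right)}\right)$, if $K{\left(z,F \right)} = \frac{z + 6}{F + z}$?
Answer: $\frac{1629}{5} - \frac{362 \sqrt{3}}{5} \approx 200.4$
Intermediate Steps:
$K{\left(z,F \right)} = \frac{6 + z}{F + z}$
$W{\left(k \right)} = \frac{6 + k}{2 k}$ ($W{\left(k \right)} = \frac{6 + k}{k + k} = \frac{6 + k}{2 k}$)
$g = 9 - 2 \sqrt{3}$ ($g = 9 - \sqrt{-19 + 31} = 9 - \sqrt{12} = 9 - 2 \sqrt{3} \approx 5.5359$)
$g \left(36 + W{\left(-10 \right)}\right) = \left(9 - 2 \sqrt{3}\right) \left(36 + \frac{6 - 10}{2 \left(-10\right)}\right) = \left(9 - 2 \sqrt{3}\right) \left(36 + \frac{1}{2} \left(- \frac{1}{10}\right) \left(-4\right)\right) = \left(9 - 2 \sqrt{3}\right) \left(36 + \frac{1}{5}\right) = \left(9 - 2 \sqrt{3}\right) \frac{181}{5} = \frac{1629}{5} - \frac{362 \sqrt{3}}{5}$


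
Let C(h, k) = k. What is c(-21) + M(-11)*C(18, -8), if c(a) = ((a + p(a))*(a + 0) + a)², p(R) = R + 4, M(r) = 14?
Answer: 603617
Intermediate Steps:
p(R) = 4 + R
c(a) = (a + a*(4 + 2*a))² (c(a) = ((a + (4 + a))*(a + 0) + a)² = ((4 + 2*a)*a + a)² = (a*(4 + 2*a) + a)² = (a + a*(4 + 2*a))²)
c(-21) + M(-11)*C(18, -8) = (-21)²*(5 + 2*(-21))² + 14*(-8) = 441*(5 - 42)² - 112 = 441*(-37)² - 112 = 441*1369 - 112 = 603729 - 112 = 603617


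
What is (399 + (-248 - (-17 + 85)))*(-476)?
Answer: -39508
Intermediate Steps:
(399 + (-248 - (-17 + 85)))*(-476) = (399 + (-248 - 1*68))*(-476) = (399 + (-248 - 68))*(-476) = (399 - 316)*(-476) = 83*(-476) = -39508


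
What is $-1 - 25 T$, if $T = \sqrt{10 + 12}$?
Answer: $-1 - 25 \sqrt{22} \approx -118.26$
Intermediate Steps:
$T = \sqrt{22} \approx 4.6904$
$-1 - 25 T = -1 - 25 \sqrt{22}$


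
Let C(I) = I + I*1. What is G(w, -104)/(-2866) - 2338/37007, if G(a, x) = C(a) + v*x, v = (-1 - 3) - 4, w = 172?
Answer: -25110470/53031031 ≈ -0.47351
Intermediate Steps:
v = -8 (v = -4 - 4 = -8)
C(I) = 2*I (C(I) = I + I = 2*I)
G(a, x) = -8*x + 2*a (G(a, x) = 2*a - 8*x = -8*x + 2*a)
G(w, -104)/(-2866) - 2338/37007 = (-8*(-104) + 2*172)/(-2866) - 2338/37007 = (832 + 344)*(-1/2866) - 2338*1/37007 = 1176*(-1/2866) - 2338/37007 = -588/1433 - 2338/37007 = -25110470/53031031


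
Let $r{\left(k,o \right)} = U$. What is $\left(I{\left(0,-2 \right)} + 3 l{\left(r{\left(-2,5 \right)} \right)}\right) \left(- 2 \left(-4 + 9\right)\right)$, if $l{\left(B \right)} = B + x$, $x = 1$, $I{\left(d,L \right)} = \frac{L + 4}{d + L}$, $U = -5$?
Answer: $130$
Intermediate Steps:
$r{\left(k,o \right)} = -5$
$I{\left(d,L \right)} = \frac{4 + L}{L + d}$
$l{\left(B \right)} = 1 + B$ ($l{\left(B \right)} = B + 1 = 1 + B$)
$\left(I{\left(0,-2 \right)} + 3 l{\left(r{\left(-2,5 \right)} \right)}\right) \left(- 2 \left(-4 + 9\right)\right) = \left(\frac{4 - 2}{-2 + 0} + 3 \left(1 - 5\right)\right) \left(- 2 \left(-4 + 9\right)\right) = \left(\frac{1}{-2} \cdot 2 + 3 \left(-4\right)\right) \left(\left(-2\right) 5\right) = \left(\left(- \frac{1}{2}\right) 2 - 12\right) \left(-10\right) = \left(-1 - 12\right) \left(-10\right) = \left(-13\right) \left(-10\right) = 130$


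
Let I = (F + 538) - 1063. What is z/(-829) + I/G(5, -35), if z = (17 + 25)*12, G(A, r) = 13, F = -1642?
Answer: -1802995/10777 ≈ -167.30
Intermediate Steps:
z = 504 (z = 42*12 = 504)
I = -2167 (I = (-1642 + 538) - 1063 = -1104 - 1063 = -2167)
z/(-829) + I/G(5, -35) = 504/(-829) - 2167/13 = 504*(-1/829) - 2167*1/13 = -504/829 - 2167/13 = -1802995/10777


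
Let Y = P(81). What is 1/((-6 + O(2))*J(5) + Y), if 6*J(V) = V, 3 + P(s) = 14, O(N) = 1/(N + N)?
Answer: 24/149 ≈ 0.16107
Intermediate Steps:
O(N) = 1/(2*N)
P(s) = 11 (P(s) = -3 + 14 = 11)
J(V) = V/6
Y = 11
1/((-6 + O(2))*J(5) + Y) = 1/((-6 + (½)/2)*((⅙)*5) + 11) = 1/((-6 + (½)*(½))*(⅚) + 11) = 1/((-6 + ¼)*(⅚) + 11) = 1/(-23/4*⅚ + 11) = 1/(-115/24 + 11) = 1/(149/24) = 24/149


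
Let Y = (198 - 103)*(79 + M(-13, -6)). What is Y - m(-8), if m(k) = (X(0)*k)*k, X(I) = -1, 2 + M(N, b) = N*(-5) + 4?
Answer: 13934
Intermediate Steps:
M(N, b) = 2 - 5*N (M(N, b) = -2 + (N*(-5) + 4) = -2 + (-5*N + 4) = -2 + (4 - 5*N) = 2 - 5*N)
m(k) = -k**2 (m(k) = (-k)*k = -k**2)
Y = 13870 (Y = (198 - 103)*(79 + (2 - 5*(-13))) = 95*(79 + (2 + 65)) = 95*(79 + 67) = 95*146 = 13870)
Y - m(-8) = 13870 - (-1)*(-8)**2 = 13870 - (-1)*64 = 13870 - 1*(-64) = 13870 + 64 = 13934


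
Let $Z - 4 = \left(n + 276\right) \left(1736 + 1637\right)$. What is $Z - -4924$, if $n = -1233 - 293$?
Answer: $-4211322$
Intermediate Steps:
$n = -1526$
$Z = -4216246$ ($Z = 4 + \left(-1526 + 276\right) \left(1736 + 1637\right) = 4 - 4216250 = -4216246$)
$Z - -4924 = -4216246 - -4924 = -4216246 + 4924 = -4211322$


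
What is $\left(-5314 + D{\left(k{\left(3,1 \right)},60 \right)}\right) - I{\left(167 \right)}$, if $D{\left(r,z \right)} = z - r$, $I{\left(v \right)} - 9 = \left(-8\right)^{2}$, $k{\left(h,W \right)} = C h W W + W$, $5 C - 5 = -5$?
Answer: $-5328$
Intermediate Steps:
$C = 0$ ($C = 1 + \frac{1}{5} \left(-5\right) = 1 - 1 = 0$)
$k{\left(h,W \right)} = W$ ($k{\left(h,W \right)} = 0 h W W + W = 0 W h W + W = 0 h W^{2} + W = 0 + W = W$)
$I{\left(v \right)} = 73$ ($I{\left(v \right)} = 9 + \left(-8\right)^{2} = 9 + 64 = 73$)
$\left(-5314 + D{\left(k{\left(3,1 \right)},60 \right)}\right) - I{\left(167 \right)} = \left(-5314 + \left(60 - 1\right)\right) - 73 = \left(-5314 + 59\right) - 73 = -5255 - 73 = -5328$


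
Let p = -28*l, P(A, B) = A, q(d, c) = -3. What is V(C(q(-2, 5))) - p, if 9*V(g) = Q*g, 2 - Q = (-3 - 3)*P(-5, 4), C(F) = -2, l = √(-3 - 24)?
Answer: 56/9 + 84*I*√3 ≈ 6.2222 + 145.49*I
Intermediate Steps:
l = 3*I*√3 (l = √(-27) = 3*I*√3 ≈ 5.1962*I)
p = -84*I*√3 ≈ -145.49*I
Q = -28 (Q = 2 - (-3 - 3)*(-5) = 2 - (-6)*(-5) = 2 - 1*30 = 2 - 30 = -28)
V(g) = -28*g/9 (V(g) = (-28*g)/9 = -28*g/9)
V(C(q(-2, 5))) - p = -28/9*(-2) - (-84)*I*√3 = 56/9 + 84*I*√3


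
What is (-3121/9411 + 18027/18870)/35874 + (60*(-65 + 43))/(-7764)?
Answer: 233616394053623/1373948655200820 ≈ 0.17003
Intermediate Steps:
(-3121/9411 + 18027/18870)/35874 + (60*(-65 + 43))/(-7764) = (-3121*1/9411 + 18027*(1/18870))*(1/35874) + (60*(-22))*(-1/7764) = (-3121/9411 + 6009/6290)*(1/35874) - 1320*(-1/7764) = (36919609/59195190)*(1/35874) + 110/647 = 36919609/2123568246060 + 110/647 = 233616394053623/1373948655200820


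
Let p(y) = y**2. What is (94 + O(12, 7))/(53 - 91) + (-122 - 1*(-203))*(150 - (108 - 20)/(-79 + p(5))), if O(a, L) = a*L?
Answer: 233269/19 ≈ 12277.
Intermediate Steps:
O(a, L) = L*a
(94 + O(12, 7))/(53 - 91) + (-122 - 1*(-203))*(150 - (108 - 20)/(-79 + p(5))) = (94 + 7*12)/(53 - 91) + (-122 - 1*(-203))*(150 - (108 - 20)/(-79 + 5**2)) = (94 + 84)/(-38) + (-122 + 203)*(150 - 88/(-79 + 25)) = 178*(-1/38) + 81*(150 - 88/(-54)) = -89/19 + 81*(150 - 88*(-1)/54) = -89/19 + 81*(150 - 1*(-44/27)) = -89/19 + 81*(150 + 44/27) = -89/19 + 81*(4094/27) = -89/19 + 12282 = 233269/19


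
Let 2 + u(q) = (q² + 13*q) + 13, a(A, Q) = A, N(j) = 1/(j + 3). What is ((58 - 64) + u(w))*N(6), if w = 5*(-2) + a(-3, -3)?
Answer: 5/9 ≈ 0.55556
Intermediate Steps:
N(j) = 1/(3 + j)
w = -13 (w = 5*(-2) - 3 = -10 - 3 = -13)
u(q) = 11 + q² + 13*q (u(q) = -2 + ((q² + 13*q) + 13) = -2 + (13 + q² + 13*q) = 11 + q² + 13*q)
((58 - 64) + u(w))*N(6) = ((58 - 64) + (11 + (-13)² + 13*(-13)))/(3 + 6) = (-6 + (11 + 169 - 169))/9 = (-6 + 11)*(⅑) = 5*(⅑) = 5/9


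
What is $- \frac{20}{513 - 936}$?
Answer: $\frac{20}{423} \approx 0.047281$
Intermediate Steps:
$- \frac{20}{513 - 936} = - \frac{20}{-423} = \left(-20\right) \left(- \frac{1}{423}\right) = \frac{20}{423}$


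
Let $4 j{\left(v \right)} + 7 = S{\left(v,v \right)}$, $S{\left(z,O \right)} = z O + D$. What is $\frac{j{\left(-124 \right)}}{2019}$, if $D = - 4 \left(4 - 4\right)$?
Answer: $\frac{5123}{2692} \approx 1.903$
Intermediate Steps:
$D = 0$ ($D = \left(-4\right) 0 = 0$)
$S{\left(z,O \right)} = O z$ ($S{\left(z,O \right)} = z O + 0 = O z + 0 = O z$)
$j{\left(v \right)} = - \frac{7}{4} + \frac{v^{2}}{4}$ ($j{\left(v \right)} = - \frac{7}{4} + \frac{v v}{4} = - \frac{7}{4} + \frac{v^{2}}{4}$)
$\frac{j{\left(-124 \right)}}{2019} = \frac{- \frac{7}{4} + \frac{\left(-124\right)^{2}}{4}}{2019} = \left(- \frac{7}{4} + \frac{1}{4} \cdot 15376\right) \frac{1}{2019} = \left(- \frac{7}{4} + 3844\right) \frac{1}{2019} = \frac{15369}{4} \cdot \frac{1}{2019} = \frac{5123}{2692}$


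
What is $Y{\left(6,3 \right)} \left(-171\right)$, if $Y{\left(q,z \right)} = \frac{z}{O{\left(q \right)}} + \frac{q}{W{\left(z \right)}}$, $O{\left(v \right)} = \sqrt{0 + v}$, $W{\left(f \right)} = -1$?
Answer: $1026 - \frac{171 \sqrt{6}}{2} \approx 816.57$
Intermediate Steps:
$O{\left(v \right)} = \sqrt{v}$
$Y{\left(q,z \right)} = - q + \frac{z}{\sqrt{q}}$ ($Y{\left(q,z \right)} = \frac{z}{\sqrt{q}} + \frac{q}{-1} = \frac{z}{\sqrt{q}} + q \left(-1\right) = \frac{z}{\sqrt{q}} - q = - q + \frac{z}{\sqrt{q}}$)
$Y{\left(6,3 \right)} \left(-171\right) = \left(\left(-1\right) 6 + \frac{3}{\sqrt{6}}\right) \left(-171\right) = \left(-6 + 3 \frac{\sqrt{6}}{6}\right) \left(-171\right) = \left(-6 + \frac{\sqrt{6}}{2}\right) \left(-171\right) = 1026 - \frac{171 \sqrt{6}}{2}$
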